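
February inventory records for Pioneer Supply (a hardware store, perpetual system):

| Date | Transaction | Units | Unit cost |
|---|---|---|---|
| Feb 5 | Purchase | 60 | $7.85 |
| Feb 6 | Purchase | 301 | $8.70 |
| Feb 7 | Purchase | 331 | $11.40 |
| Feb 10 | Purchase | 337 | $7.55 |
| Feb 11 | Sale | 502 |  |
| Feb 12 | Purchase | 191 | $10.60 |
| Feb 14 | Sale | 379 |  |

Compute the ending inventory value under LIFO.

Feb 11, 502 sold [LIFO — newest first]: 337 @ $7.55 + 165 @ $11.40 = $4,425.35
Feb 14, 379 sold [LIFO — newest first]: 191 @ $10.60 + 166 @ $11.40 + 22 @ $8.70 = $4,108.40
Total COGS = $4,425.35 + $4,108.40 = $8,533.75
Ending inventory: 60 @ $7.85 + 279 @ $8.70 = $2,898.30
Check: goods available $11,432.05 = COGS $8,533.75 + ending $2,898.30

Ending inventory = $2,898.30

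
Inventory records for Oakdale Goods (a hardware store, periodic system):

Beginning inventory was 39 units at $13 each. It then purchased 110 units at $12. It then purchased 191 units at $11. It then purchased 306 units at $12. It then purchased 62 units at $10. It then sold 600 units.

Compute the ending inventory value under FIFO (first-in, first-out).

Ending inventory = $1,172

Sale 1 (600) [FIFO — oldest first]: 39 @ $13 + 110 @ $12 + 191 @ $11 + 260 @ $12 = $7,048
Ending inventory: 46 @ $12 + 62 @ $10 = $1,172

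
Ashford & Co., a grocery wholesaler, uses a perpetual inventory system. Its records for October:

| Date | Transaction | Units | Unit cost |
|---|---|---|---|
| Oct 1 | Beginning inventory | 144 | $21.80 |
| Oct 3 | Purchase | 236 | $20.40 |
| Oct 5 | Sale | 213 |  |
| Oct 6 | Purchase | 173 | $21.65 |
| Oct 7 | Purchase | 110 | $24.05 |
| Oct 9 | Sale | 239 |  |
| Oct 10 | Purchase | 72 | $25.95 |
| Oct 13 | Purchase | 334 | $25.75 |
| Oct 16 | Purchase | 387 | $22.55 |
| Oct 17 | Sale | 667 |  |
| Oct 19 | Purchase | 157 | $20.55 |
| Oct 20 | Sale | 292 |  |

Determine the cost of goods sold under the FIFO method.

COGS = $32,525.55

Oct 5, 213 sold [FIFO — oldest first]: 144 @ $21.80 + 69 @ $20.40 = $4,546.80
Oct 9, 239 sold [FIFO — oldest first]: 167 @ $20.40 + 72 @ $21.65 = $4,965.60
Oct 17, 667 sold [FIFO — oldest first]: 101 @ $21.65 + 110 @ $24.05 + 72 @ $25.95 + 334 @ $25.75 + 50 @ $22.55 = $16,428.55
Oct 20, 292 sold [FIFO — oldest first]: 292 @ $22.55 = $6,584.60
Total COGS = $4,546.80 + $4,965.60 + $16,428.55 + $6,584.60 = $32,525.55
Ending inventory: 45 @ $22.55 + 157 @ $20.55 = $4,241.10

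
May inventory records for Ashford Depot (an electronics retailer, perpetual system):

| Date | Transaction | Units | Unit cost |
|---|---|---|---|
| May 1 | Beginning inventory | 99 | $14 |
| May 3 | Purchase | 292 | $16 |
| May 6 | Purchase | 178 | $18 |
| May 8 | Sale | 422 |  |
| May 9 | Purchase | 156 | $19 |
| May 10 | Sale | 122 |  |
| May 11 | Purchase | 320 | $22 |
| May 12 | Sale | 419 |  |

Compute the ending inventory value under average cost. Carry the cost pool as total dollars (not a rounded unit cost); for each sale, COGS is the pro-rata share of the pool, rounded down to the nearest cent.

After May 1: 99 on hand, pool $1,386.00 (≈ $14.0000 each)
After May 3: 391 on hand, pool $6,058.00 (≈ $15.4936 each)
After May 6: 569 on hand, pool $9,262.00 (≈ $16.2777 each)
May 8, sell 422: 422/569 × $9,262.00 → $6,869.18
After May 9: 303 on hand, pool $5,356.82 (≈ $17.6793 each)
May 10, sell 122: 122/303 × $5,356.82 → $2,156.87
After May 11: 501 on hand, pool $10,239.95 (≈ $20.4390 each)
May 12, sell 419: 419/501 × $10,239.95 → $8,563.95
Total COGS = $6,869.18 + $2,156.87 + $8,563.95 = $17,590.00
Ending inventory (cost pool remaining) = $1,676.00

Ending inventory = $1,676.00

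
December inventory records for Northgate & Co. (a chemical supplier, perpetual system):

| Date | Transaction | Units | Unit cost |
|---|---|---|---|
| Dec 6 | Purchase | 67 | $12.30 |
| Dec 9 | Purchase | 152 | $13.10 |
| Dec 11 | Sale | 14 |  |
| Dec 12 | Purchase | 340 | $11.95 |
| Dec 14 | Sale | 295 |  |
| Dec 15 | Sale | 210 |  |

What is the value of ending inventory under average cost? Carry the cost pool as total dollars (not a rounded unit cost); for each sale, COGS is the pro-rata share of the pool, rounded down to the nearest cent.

Ending inventory = $491.63

After Dec 6: 67 on hand, pool $824.10 (≈ $12.3000 each)
After Dec 9: 219 on hand, pool $2,815.30 (≈ $12.8553 each)
Dec 11, sell 14: 14/219 × $2,815.30 → $179.97
After Dec 12: 545 on hand, pool $6,698.33 (≈ $12.2905 each)
Dec 14, sell 295: 295/545 × $6,698.33 → $3,625.70
Dec 15, sell 210: 210/250 × $3,072.63 → $2,581.00
Total COGS = $179.97 + $3,625.70 + $2,581.00 = $6,386.67
Ending inventory (cost pool remaining) = $491.63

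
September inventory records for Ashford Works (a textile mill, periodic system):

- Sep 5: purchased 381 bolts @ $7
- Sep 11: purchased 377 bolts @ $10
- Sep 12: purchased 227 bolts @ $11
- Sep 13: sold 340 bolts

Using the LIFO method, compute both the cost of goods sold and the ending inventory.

Sep 13, 340 sold [LIFO — newest first]: 227 @ $11 + 113 @ $10 = $3,627
Ending inventory: 381 @ $7 + 264 @ $10 = $5,307

COGS = $3,627; ending inventory = $5,307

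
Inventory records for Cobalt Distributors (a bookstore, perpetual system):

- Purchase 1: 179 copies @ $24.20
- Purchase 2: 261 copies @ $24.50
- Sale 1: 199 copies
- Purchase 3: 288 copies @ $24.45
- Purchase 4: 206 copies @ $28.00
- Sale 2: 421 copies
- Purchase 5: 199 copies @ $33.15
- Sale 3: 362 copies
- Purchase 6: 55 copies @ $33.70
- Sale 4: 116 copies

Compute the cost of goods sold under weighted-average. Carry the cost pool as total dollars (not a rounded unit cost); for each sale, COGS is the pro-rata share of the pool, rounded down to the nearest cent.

COGS = $29,301.61

After Purchase 1: 179 on hand, pool $4,331.80 (≈ $24.2000 each)
After Purchase 2: 440 on hand, pool $10,726.30 (≈ $24.3780 each)
Sale 1, sell 199: 199/440 × $10,726.30 → $4,851.21
After Purchase 3: 529 on hand, pool $12,916.69 (≈ $24.4172 each)
After Purchase 4: 735 on hand, pool $18,684.69 (≈ $25.4213 each)
Sale 2, sell 421: 421/735 × $18,684.69 → $10,702.38
After Purchase 5: 513 on hand, pool $14,579.16 (≈ $28.4194 each)
Sale 3, sell 362: 362/513 × $14,579.16 → $10,287.82
After Purchase 6: 206 on hand, pool $6,144.84 (≈ $29.8293 each)
Sale 4, sell 116: 116/206 × $6,144.84 → $3,460.20
Total COGS = $4,851.21 + $10,702.38 + $10,287.82 + $3,460.20 = $29,301.61
Ending inventory (cost pool remaining) = $2,684.64
Check: goods available $31,986.25 = COGS $29,301.61 + ending $2,684.64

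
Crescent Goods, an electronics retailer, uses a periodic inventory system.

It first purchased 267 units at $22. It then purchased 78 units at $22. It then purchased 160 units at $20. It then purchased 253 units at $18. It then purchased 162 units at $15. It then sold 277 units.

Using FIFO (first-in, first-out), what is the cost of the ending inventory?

Ending inventory = $11,680

Sale 1 (277) [FIFO — oldest first]: 267 @ $22 + 10 @ $22 = $6,094
Ending inventory: 68 @ $22 + 160 @ $20 + 253 @ $18 + 162 @ $15 = $11,680
Check: goods available $17,774 = COGS $6,094 + ending $11,680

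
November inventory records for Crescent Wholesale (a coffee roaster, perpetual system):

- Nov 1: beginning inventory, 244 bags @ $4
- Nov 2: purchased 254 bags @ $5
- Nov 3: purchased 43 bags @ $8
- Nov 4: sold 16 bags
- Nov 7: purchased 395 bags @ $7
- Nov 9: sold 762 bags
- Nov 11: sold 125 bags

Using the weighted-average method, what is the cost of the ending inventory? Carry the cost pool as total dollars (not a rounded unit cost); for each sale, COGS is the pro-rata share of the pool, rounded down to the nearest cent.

Ending inventory = $189.34

After Nov 1: 244 on hand, pool $976.00 (≈ $4.0000 each)
After Nov 2: 498 on hand, pool $2,246.00 (≈ $4.5100 each)
After Nov 3: 541 on hand, pool $2,590.00 (≈ $4.7874 each)
Nov 4, sell 16: 16/541 × $2,590.00 → $76.59
After Nov 7: 920 on hand, pool $5,278.41 (≈ $5.7374 each)
Nov 9, sell 762: 762/920 × $5,278.41 → $4,371.90
Nov 11, sell 125: 125/158 × $906.51 → $717.17
Total COGS = $76.59 + $4,371.90 + $717.17 = $5,165.66
Ending inventory (cost pool remaining) = $189.34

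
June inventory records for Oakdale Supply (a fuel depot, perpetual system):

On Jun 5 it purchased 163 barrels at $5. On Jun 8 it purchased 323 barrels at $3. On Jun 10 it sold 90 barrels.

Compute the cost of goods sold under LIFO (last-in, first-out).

COGS = $270

Jun 10, 90 sold [LIFO — newest first]: 90 @ $3 = $270
Ending inventory: 163 @ $5 + 233 @ $3 = $1,514
Check: goods available $1,784 = COGS $270 + ending $1,514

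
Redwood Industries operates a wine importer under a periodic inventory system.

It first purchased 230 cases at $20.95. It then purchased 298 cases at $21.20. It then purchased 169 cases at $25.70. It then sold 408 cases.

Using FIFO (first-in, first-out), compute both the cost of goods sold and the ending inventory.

Sale 1 (408) [FIFO — oldest first]: 230 @ $20.95 + 178 @ $21.20 = $8,592.10
Ending inventory: 120 @ $21.20 + 169 @ $25.70 = $6,887.30

COGS = $8,592.10; ending inventory = $6,887.30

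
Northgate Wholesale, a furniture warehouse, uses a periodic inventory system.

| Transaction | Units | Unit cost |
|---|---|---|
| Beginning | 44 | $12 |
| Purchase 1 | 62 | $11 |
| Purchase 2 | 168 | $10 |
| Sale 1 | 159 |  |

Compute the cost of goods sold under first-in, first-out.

COGS = $1,740

Sale 1 (159) [FIFO — oldest first]: 44 @ $12 + 62 @ $11 + 53 @ $10 = $1,740
Ending inventory: 115 @ $10 = $1,150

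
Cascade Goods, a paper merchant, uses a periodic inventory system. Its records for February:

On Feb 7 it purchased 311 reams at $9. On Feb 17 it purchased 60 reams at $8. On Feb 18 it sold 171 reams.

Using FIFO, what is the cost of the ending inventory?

Feb 18, 171 sold [FIFO — oldest first]: 171 @ $9 = $1,539
Ending inventory: 140 @ $9 + 60 @ $8 = $1,740

Ending inventory = $1,740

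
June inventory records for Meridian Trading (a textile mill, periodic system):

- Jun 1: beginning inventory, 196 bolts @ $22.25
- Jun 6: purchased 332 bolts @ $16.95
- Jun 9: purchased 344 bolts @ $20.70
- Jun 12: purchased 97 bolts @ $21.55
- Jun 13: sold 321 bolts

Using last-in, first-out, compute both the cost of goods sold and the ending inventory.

Jun 13, 321 sold [LIFO — newest first]: 97 @ $21.55 + 224 @ $20.70 = $6,727.15
Ending inventory: 196 @ $22.25 + 332 @ $16.95 + 120 @ $20.70 = $12,472.40
Check: goods available $19,199.55 = COGS $6,727.15 + ending $12,472.40

COGS = $6,727.15; ending inventory = $12,472.40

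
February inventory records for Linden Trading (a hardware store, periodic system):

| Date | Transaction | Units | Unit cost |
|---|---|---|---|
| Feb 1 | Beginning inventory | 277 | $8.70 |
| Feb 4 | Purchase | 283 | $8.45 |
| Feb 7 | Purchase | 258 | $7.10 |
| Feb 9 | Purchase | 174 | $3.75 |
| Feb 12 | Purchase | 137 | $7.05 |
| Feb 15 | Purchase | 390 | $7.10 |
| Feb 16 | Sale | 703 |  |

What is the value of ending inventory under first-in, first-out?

Ending inventory = $5,203.85

Feb 16, 703 sold [FIFO — oldest first]: 277 @ $8.70 + 283 @ $8.45 + 143 @ $7.10 = $5,816.55
Ending inventory: 115 @ $7.10 + 174 @ $3.75 + 137 @ $7.05 + 390 @ $7.10 = $5,203.85
Check: goods available $11,020.40 = COGS $5,816.55 + ending $5,203.85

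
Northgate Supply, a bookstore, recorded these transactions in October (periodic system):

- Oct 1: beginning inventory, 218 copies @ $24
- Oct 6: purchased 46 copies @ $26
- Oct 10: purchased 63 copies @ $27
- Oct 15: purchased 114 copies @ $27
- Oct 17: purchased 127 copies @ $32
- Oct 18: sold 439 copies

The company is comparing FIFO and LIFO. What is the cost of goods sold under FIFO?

COGS = $11,153

FIFO COGS: 218 @ $24 + 46 @ $26 + 63 @ $27 + 112 @ $27 = $11,153
LIFO COGS: 127 @ $32 + 114 @ $27 + 63 @ $27 + 46 @ $26 + 89 @ $24 = $12,175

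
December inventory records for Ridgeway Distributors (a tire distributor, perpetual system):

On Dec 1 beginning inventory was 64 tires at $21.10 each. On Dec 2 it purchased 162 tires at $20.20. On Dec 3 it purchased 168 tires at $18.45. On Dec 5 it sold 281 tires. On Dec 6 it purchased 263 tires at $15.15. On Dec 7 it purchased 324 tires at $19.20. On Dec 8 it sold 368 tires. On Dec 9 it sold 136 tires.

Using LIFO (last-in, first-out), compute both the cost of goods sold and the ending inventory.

COGS = $14,330.00; ending inventory = $3,597.65

Dec 5, 281 sold [LIFO — newest first]: 168 @ $18.45 + 113 @ $20.20 = $5,382.20
Dec 8, 368 sold [LIFO — newest first]: 324 @ $19.20 + 44 @ $15.15 = $6,887.40
Dec 9, 136 sold [LIFO — newest first]: 136 @ $15.15 = $2,060.40
Total COGS = $5,382.20 + $6,887.40 + $2,060.40 = $14,330.00
Ending inventory: 64 @ $21.10 + 49 @ $20.20 + 83 @ $15.15 = $3,597.65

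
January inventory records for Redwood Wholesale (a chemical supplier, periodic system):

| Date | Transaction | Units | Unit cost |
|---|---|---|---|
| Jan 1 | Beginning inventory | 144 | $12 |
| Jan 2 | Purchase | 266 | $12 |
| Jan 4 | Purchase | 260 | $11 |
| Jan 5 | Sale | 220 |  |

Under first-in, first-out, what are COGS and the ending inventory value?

Jan 5, 220 sold [FIFO — oldest first]: 144 @ $12 + 76 @ $12 = $2,640
Ending inventory: 190 @ $12 + 260 @ $11 = $5,140

COGS = $2,640; ending inventory = $5,140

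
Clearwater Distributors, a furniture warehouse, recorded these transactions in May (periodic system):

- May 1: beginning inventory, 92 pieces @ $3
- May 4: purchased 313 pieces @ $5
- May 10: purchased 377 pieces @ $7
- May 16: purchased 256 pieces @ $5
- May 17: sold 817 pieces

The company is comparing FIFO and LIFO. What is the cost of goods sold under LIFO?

COGS = $4,839

FIFO COGS: 92 @ $3 + 313 @ $5 + 377 @ $7 + 35 @ $5 = $4,655
LIFO COGS: 256 @ $5 + 377 @ $7 + 184 @ $5 = $4,839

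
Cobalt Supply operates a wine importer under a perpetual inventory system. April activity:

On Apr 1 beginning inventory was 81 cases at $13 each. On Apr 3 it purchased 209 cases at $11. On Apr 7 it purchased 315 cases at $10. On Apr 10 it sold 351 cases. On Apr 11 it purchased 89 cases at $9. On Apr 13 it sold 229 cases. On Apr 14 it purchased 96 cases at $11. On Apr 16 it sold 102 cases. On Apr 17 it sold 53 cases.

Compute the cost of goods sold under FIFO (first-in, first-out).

COGS = $7,754

Apr 10, 351 sold [FIFO — oldest first]: 81 @ $13 + 209 @ $11 + 61 @ $10 = $3,962
Apr 13, 229 sold [FIFO — oldest first]: 229 @ $10 = $2,290
Apr 16, 102 sold [FIFO — oldest first]: 25 @ $10 + 77 @ $9 = $943
Apr 17, 53 sold [FIFO — oldest first]: 12 @ $9 + 41 @ $11 = $559
Total COGS = $3,962 + $2,290 + $943 + $559 = $7,754
Ending inventory: 55 @ $11 = $605
Check: goods available $8,359 = COGS $7,754 + ending $605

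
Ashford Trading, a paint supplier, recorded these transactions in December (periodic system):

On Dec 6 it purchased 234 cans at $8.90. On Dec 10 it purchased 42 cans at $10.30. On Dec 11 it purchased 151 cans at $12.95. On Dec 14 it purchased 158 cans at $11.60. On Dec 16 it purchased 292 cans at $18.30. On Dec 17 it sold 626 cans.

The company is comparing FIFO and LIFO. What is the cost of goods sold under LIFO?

COGS = $9,389.35

FIFO COGS: 234 @ $8.90 + 42 @ $10.30 + 151 @ $12.95 + 158 @ $11.60 + 41 @ $18.30 = $7,053.75
LIFO COGS: 292 @ $18.30 + 158 @ $11.60 + 151 @ $12.95 + 25 @ $10.30 = $9,389.35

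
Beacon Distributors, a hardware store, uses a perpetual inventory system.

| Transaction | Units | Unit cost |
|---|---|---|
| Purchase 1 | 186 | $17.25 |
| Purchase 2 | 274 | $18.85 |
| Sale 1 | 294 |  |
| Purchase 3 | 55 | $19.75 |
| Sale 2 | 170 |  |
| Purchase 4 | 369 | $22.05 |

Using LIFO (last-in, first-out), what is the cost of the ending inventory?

Sale 1 (294) [LIFO — newest first]: 274 @ $18.85 + 20 @ $17.25 = $5,509.90
Sale 2 (170) [LIFO — newest first]: 55 @ $19.75 + 115 @ $17.25 = $3,070.00
Total COGS = $5,509.90 + $3,070.00 = $8,579.90
Ending inventory: 51 @ $17.25 + 369 @ $22.05 = $9,016.20

Ending inventory = $9,016.20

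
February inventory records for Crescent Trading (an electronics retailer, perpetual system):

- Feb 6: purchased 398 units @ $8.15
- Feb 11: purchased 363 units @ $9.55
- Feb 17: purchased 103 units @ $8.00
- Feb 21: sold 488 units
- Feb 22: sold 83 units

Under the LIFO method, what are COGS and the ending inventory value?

COGS = $5,146.40; ending inventory = $2,387.95

Feb 21, 488 sold [LIFO — newest first]: 103 @ $8.00 + 363 @ $9.55 + 22 @ $8.15 = $4,469.95
Feb 22, 83 sold [LIFO — newest first]: 83 @ $8.15 = $676.45
Total COGS = $4,469.95 + $676.45 = $5,146.40
Ending inventory: 293 @ $8.15 = $2,387.95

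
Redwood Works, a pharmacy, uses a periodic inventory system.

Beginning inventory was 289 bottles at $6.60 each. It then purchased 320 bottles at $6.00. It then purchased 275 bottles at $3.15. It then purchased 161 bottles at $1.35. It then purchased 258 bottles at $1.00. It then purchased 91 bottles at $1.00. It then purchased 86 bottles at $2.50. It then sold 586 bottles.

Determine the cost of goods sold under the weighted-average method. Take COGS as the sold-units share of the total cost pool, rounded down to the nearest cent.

Sale 1, sell 586: 586/1480 × $5,475.00 → $2,167.80
Ending inventory (cost pool remaining) = $3,307.20
Check: goods available $5,475.00 = COGS $2,167.80 + ending $3,307.20

COGS = $2,167.80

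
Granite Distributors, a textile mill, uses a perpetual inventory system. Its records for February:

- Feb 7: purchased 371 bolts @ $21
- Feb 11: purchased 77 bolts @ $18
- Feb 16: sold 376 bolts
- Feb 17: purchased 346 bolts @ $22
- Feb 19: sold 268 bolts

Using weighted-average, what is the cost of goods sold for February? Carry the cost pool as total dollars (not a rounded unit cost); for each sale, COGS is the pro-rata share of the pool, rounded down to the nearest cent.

After Feb 7: 371 on hand, pool $7,791.00 (≈ $21.0000 each)
After Feb 11: 448 on hand, pool $9,177.00 (≈ $20.4844 each)
Feb 16, sell 376: 376/448 × $9,177.00 → $7,702.12
After Feb 17: 418 on hand, pool $9,086.88 (≈ $21.7389 each)
Feb 19, sell 268: 268/418 × $9,086.88 → $5,826.03
Total COGS = $7,702.12 + $5,826.03 = $13,528.15
Ending inventory (cost pool remaining) = $3,260.85

COGS = $13,528.15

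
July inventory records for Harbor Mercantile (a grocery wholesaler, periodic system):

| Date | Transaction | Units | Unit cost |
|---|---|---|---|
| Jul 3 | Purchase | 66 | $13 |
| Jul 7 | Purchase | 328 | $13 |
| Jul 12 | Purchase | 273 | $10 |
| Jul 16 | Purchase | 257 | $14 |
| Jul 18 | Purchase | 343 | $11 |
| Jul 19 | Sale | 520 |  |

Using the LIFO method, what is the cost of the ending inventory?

Jul 19, 520 sold [LIFO — newest first]: 343 @ $11 + 177 @ $14 = $6,251
Ending inventory: 66 @ $13 + 328 @ $13 + 273 @ $10 + 80 @ $14 = $8,972

Ending inventory = $8,972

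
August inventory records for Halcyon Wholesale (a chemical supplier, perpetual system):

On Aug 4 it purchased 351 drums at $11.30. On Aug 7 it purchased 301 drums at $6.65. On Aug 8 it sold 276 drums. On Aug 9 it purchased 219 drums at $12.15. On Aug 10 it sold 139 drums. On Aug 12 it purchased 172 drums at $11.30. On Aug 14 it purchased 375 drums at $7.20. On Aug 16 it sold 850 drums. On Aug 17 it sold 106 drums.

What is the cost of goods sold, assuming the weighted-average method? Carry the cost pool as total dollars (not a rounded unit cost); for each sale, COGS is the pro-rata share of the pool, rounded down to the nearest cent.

After Aug 4: 351 on hand, pool $3,966.30 (≈ $11.3000 each)
After Aug 7: 652 on hand, pool $5,967.95 (≈ $9.1533 each)
Aug 8, sell 276: 276/652 × $5,967.95 → $2,526.31
After Aug 9: 595 on hand, pool $6,102.49 (≈ $10.2563 each)
Aug 10, sell 139: 139/595 × $6,102.49 → $1,425.62
After Aug 12: 628 on hand, pool $6,620.47 (≈ $10.5421 each)
After Aug 14: 1003 on hand, pool $9,320.47 (≈ $9.2926 each)
Aug 16, sell 850: 850/1003 × $9,320.47 → $7,898.70
Aug 17, sell 106: 106/153 × $1,421.77 → $985.01
Total COGS = $2,526.31 + $1,425.62 + $7,898.70 + $985.01 = $12,835.64
Ending inventory (cost pool remaining) = $436.76
Check: goods available $13,272.40 = COGS $12,835.64 + ending $436.76

COGS = $12,835.64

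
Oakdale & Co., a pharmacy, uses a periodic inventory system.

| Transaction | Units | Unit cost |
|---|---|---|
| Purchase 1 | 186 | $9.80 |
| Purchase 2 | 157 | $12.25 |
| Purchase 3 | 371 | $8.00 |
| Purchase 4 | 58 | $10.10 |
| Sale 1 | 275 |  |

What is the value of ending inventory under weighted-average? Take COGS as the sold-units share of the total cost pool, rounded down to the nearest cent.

Ending inventory = $4,699.52

Sale 1, sell 275: 275/772 × $7,299.85 → $2,600.33
Ending inventory (cost pool remaining) = $4,699.52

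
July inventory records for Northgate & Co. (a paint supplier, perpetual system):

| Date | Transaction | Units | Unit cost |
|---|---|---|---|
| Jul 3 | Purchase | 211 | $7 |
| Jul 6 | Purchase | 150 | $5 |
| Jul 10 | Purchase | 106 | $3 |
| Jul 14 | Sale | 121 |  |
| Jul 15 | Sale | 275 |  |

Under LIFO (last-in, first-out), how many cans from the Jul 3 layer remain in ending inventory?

71

Jul 14, 121 sold [LIFO — newest first]: 106 @ $3 + 15 @ $5 = $393
Jul 15, 275 sold [LIFO — newest first]: 135 @ $5 + 140 @ $7 = $1,655
Total COGS = $393 + $1,655 = $2,048
Ending inventory: 71 @ $7 = $497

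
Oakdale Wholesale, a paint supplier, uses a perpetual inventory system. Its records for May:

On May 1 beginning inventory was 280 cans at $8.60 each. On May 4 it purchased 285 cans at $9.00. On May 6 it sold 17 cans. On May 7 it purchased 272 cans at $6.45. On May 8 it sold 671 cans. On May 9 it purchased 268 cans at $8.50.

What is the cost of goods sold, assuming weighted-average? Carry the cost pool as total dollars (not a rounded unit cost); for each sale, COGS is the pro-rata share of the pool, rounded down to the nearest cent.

COGS = $5,532.17

After May 1: 280 on hand, pool $2,408.00 (≈ $8.6000 each)
After May 4: 565 on hand, pool $4,973.00 (≈ $8.8018 each)
May 6, sell 17: 17/565 × $4,973.00 → $149.63
After May 7: 820 on hand, pool $6,577.77 (≈ $8.0217 each)
May 8, sell 671: 671/820 × $6,577.77 → $5,382.54
After May 9: 417 on hand, pool $3,473.23 (≈ $8.3291 each)
Total COGS = $149.63 + $5,382.54 = $5,532.17
Ending inventory (cost pool remaining) = $3,473.23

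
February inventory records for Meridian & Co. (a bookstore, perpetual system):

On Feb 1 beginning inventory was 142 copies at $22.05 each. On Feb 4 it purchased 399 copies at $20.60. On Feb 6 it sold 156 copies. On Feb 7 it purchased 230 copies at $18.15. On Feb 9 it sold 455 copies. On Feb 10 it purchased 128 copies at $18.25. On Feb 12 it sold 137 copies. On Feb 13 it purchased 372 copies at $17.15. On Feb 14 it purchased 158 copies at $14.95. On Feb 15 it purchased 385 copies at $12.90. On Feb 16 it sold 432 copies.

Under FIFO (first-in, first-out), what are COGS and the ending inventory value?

Feb 6, 156 sold [FIFO — oldest first]: 142 @ $22.05 + 14 @ $20.60 = $3,419.50
Feb 9, 455 sold [FIFO — oldest first]: 385 @ $20.60 + 70 @ $18.15 = $9,201.50
Feb 12, 137 sold [FIFO — oldest first]: 137 @ $18.15 = $2,486.55
Feb 16, 432 sold [FIFO — oldest first]: 23 @ $18.15 + 128 @ $18.25 + 281 @ $17.15 = $7,572.60
Total COGS = $3,419.50 + $9,201.50 + $2,486.55 + $7,572.60 = $22,680.15
Ending inventory: 91 @ $17.15 + 158 @ $14.95 + 385 @ $12.90 = $8,889.25

COGS = $22,680.15; ending inventory = $8,889.25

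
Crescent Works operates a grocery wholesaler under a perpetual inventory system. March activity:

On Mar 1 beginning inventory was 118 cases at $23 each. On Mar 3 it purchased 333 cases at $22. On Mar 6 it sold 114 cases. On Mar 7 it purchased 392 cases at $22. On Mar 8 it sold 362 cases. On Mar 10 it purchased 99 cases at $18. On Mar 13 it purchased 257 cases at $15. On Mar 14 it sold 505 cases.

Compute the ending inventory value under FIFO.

Mar 6, 114 sold [FIFO — oldest first]: 114 @ $23 = $2,622
Mar 8, 362 sold [FIFO — oldest first]: 4 @ $23 + 333 @ $22 + 25 @ $22 = $7,968
Mar 14, 505 sold [FIFO — oldest first]: 367 @ $22 + 99 @ $18 + 39 @ $15 = $10,441
Total COGS = $2,622 + $7,968 + $10,441 = $21,031
Ending inventory: 218 @ $15 = $3,270

Ending inventory = $3,270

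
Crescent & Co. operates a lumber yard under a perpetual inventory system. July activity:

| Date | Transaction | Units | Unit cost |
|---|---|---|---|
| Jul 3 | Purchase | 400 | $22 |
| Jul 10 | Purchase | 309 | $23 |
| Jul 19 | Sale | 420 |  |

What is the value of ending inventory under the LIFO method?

Jul 19, 420 sold [LIFO — newest first]: 309 @ $23 + 111 @ $22 = $9,549
Ending inventory: 289 @ $22 = $6,358

Ending inventory = $6,358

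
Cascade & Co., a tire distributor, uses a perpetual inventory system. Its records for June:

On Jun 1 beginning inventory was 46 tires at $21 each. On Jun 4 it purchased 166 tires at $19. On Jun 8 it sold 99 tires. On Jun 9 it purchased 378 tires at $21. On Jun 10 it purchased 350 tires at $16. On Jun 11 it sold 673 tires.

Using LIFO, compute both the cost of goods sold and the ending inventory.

Jun 8, 99 sold [LIFO — newest first]: 99 @ $19 = $1,881
Jun 11, 673 sold [LIFO — newest first]: 350 @ $16 + 323 @ $21 = $12,383
Total COGS = $1,881 + $12,383 = $14,264
Ending inventory: 46 @ $21 + 67 @ $19 + 55 @ $21 = $3,394

COGS = $14,264; ending inventory = $3,394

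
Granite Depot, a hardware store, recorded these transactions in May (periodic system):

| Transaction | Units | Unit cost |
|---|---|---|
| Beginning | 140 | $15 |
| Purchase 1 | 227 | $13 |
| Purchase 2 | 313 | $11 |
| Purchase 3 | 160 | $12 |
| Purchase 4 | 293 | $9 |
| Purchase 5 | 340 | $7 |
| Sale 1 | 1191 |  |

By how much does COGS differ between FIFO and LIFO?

FIFO COGS: 140 @ $15 + 227 @ $13 + 313 @ $11 + 160 @ $12 + 293 @ $9 + 58 @ $7 = $13,457
LIFO COGS: 340 @ $7 + 293 @ $9 + 160 @ $12 + 313 @ $11 + 85 @ $13 = $11,485
Difference = |$13,457 − $11,485| = $1,972

$1,972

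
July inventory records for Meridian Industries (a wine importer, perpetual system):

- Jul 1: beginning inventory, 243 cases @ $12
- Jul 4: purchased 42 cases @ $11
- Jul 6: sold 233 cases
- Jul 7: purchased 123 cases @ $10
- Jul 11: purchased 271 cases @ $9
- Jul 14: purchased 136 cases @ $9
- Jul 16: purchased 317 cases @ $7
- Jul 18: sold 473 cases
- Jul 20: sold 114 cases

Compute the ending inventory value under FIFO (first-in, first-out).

Jul 6, 233 sold [FIFO — oldest first]: 233 @ $12 = $2,796
Jul 18, 473 sold [FIFO — oldest first]: 10 @ $12 + 42 @ $11 + 123 @ $10 + 271 @ $9 + 27 @ $9 = $4,494
Jul 20, 114 sold [FIFO — oldest first]: 109 @ $9 + 5 @ $7 = $1,016
Total COGS = $2,796 + $4,494 + $1,016 = $8,306
Ending inventory: 312 @ $7 = $2,184

Ending inventory = $2,184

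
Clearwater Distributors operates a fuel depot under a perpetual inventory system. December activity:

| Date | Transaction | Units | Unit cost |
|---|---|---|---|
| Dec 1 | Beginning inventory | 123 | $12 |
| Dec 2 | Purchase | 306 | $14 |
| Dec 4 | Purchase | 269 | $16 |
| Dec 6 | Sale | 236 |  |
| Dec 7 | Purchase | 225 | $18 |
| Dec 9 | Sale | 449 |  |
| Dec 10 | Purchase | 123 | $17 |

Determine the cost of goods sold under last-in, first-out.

COGS = $11,028

Dec 6, 236 sold [LIFO — newest first]: 236 @ $16 = $3,776
Dec 9, 449 sold [LIFO — newest first]: 225 @ $18 + 33 @ $16 + 191 @ $14 = $7,252
Total COGS = $3,776 + $7,252 = $11,028
Ending inventory: 123 @ $12 + 115 @ $14 + 123 @ $17 = $5,177
Check: goods available $16,205 = COGS $11,028 + ending $5,177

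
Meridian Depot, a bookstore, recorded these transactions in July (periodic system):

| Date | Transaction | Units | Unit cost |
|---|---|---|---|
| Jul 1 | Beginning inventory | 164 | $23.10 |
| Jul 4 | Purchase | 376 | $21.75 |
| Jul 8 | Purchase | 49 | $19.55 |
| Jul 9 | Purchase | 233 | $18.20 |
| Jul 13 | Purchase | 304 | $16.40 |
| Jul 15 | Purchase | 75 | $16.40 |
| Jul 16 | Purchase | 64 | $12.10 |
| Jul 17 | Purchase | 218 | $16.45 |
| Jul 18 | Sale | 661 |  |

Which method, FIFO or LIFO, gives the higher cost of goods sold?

FIFO COGS: 164 @ $23.10 + 376 @ $21.75 + 49 @ $19.55 + 72 @ $18.20 = $14,234.75
LIFO COGS: 218 @ $16.45 + 64 @ $12.10 + 75 @ $16.40 + 304 @ $16.40 = $10,576.10

FIFO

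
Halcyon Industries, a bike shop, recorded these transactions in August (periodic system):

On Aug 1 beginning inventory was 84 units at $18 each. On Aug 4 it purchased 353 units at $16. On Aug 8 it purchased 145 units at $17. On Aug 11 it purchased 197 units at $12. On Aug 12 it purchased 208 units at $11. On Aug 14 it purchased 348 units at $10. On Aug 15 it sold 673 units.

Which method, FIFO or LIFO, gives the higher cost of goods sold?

FIFO

FIFO COGS: 84 @ $18 + 353 @ $16 + 145 @ $17 + 91 @ $12 = $10,717
LIFO COGS: 348 @ $10 + 208 @ $11 + 117 @ $12 = $7,172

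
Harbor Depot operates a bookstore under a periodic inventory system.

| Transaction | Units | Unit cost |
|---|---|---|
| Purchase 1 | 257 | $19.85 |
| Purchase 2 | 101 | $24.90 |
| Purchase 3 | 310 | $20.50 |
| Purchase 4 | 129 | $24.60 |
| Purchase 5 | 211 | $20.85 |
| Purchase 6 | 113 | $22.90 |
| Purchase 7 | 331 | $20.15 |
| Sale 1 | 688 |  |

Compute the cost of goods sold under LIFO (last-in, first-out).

COGS = $14,468.50

Sale 1 (688) [LIFO — newest first]: 331 @ $20.15 + 113 @ $22.90 + 211 @ $20.85 + 33 @ $24.60 = $14,468.50
Ending inventory: 257 @ $19.85 + 101 @ $24.90 + 310 @ $20.50 + 96 @ $24.60 = $16,332.95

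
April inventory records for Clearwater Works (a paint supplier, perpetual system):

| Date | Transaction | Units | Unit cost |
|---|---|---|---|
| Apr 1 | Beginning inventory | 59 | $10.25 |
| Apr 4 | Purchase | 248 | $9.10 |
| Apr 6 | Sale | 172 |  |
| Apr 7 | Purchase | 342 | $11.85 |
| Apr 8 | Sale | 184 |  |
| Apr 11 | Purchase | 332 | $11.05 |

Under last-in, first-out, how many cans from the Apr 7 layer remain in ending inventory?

158

Apr 6, 172 sold [LIFO — newest first]: 172 @ $9.10 = $1,565.20
Apr 8, 184 sold [LIFO — newest first]: 184 @ $11.85 = $2,180.40
Total COGS = $1,565.20 + $2,180.40 = $3,745.60
Ending inventory: 59 @ $10.25 + 76 @ $9.10 + 158 @ $11.85 + 332 @ $11.05 = $6,837.25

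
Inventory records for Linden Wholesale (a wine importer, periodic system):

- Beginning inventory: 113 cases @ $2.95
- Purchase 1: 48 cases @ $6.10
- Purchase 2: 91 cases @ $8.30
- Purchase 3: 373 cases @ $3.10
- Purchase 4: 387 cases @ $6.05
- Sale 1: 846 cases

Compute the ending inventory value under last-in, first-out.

Sale 1 (846) [LIFO — newest first]: 387 @ $6.05 + 373 @ $3.10 + 86 @ $8.30 = $4,211.45
Ending inventory: 113 @ $2.95 + 48 @ $6.10 + 5 @ $8.30 = $667.65
Check: goods available $4,879.10 = COGS $4,211.45 + ending $667.65

Ending inventory = $667.65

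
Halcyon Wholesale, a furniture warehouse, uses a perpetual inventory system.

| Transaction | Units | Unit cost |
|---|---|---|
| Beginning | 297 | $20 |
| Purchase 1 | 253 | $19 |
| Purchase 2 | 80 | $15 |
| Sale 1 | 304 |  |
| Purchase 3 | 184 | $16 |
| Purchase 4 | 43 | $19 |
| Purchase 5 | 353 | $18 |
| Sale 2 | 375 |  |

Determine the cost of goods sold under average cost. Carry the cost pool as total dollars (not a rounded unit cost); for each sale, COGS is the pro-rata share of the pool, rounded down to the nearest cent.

COGS = $12,510.38

After Beginning: 297 on hand, pool $5,940.00 (≈ $20.0000 each)
After Purchase 1: 550 on hand, pool $10,747.00 (≈ $19.5400 each)
After Purchase 2: 630 on hand, pool $11,947.00 (≈ $18.9635 each)
Sale 1, sell 304: 304/630 × $11,947.00 → $5,764.90
After Purchase 3: 510 on hand, pool $9,126.10 (≈ $17.8943 each)
After Purchase 4: 553 on hand, pool $9,943.10 (≈ $17.9803 each)
After Purchase 5: 906 on hand, pool $16,297.10 (≈ $17.9880 each)
Sale 2, sell 375: 375/906 × $16,297.10 → $6,745.48
Total COGS = $5,764.90 + $6,745.48 = $12,510.38
Ending inventory (cost pool remaining) = $9,551.62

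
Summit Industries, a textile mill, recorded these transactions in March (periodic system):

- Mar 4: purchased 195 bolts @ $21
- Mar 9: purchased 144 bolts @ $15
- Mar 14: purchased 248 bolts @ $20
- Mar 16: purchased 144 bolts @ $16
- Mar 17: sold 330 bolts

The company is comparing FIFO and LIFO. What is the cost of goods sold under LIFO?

COGS = $6,024

FIFO COGS: 195 @ $21 + 135 @ $15 = $6,120
LIFO COGS: 144 @ $16 + 186 @ $20 = $6,024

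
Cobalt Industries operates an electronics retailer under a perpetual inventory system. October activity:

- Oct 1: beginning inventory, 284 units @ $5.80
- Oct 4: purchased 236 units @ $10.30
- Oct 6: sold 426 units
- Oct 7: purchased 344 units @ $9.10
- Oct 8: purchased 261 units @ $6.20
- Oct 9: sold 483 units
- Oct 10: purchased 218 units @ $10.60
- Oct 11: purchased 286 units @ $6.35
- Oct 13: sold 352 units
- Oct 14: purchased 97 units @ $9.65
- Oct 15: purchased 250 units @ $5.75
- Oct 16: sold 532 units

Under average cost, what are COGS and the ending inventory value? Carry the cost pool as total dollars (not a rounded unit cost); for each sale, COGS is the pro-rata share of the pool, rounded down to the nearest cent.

COGS = $13,957.93; ending inventory = $1,369.12

After Oct 1: 284 on hand, pool $1,647.20 (≈ $5.8000 each)
After Oct 4: 520 on hand, pool $4,078.00 (≈ $7.8423 each)
Oct 6, sell 426: 426/520 × $4,078.00 → $3,340.82
After Oct 7: 438 on hand, pool $3,867.58 (≈ $8.8301 each)
After Oct 8: 699 on hand, pool $5,485.78 (≈ $7.8480 each)
Oct 9, sell 483: 483/699 × $5,485.78 → $3,790.60
After Oct 10: 434 on hand, pool $4,005.98 (≈ $9.2304 each)
After Oct 11: 720 on hand, pool $5,822.08 (≈ $8.0862 each)
Oct 13, sell 352: 352/720 × $5,822.08 → $2,846.35
After Oct 14: 465 on hand, pool $3,911.78 (≈ $8.4124 each)
After Oct 15: 715 on hand, pool $5,349.28 (≈ $7.4815 each)
Oct 16, sell 532: 532/715 × $5,349.28 → $3,980.16
Total COGS = $3,340.82 + $3,790.60 + $2,846.35 + $3,980.16 = $13,957.93
Ending inventory (cost pool remaining) = $1,369.12
Check: goods available $15,327.05 = COGS $13,957.93 + ending $1,369.12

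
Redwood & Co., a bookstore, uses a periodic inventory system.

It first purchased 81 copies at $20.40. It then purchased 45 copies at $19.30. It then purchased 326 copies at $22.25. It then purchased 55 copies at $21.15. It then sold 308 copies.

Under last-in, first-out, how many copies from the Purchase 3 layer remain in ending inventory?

73

Sale 1 (308) [LIFO — newest first]: 55 @ $21.15 + 253 @ $22.25 = $6,792.50
Ending inventory: 81 @ $20.40 + 45 @ $19.30 + 73 @ $22.25 = $4,145.15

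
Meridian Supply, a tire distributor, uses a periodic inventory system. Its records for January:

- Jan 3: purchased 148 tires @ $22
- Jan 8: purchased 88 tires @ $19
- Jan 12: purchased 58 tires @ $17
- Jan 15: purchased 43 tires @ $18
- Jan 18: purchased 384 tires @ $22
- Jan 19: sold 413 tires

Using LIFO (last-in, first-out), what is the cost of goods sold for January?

Jan 19, 413 sold [LIFO — newest first]: 384 @ $22 + 29 @ $18 = $8,970
Ending inventory: 148 @ $22 + 88 @ $19 + 58 @ $17 + 14 @ $18 = $6,166
Check: goods available $15,136 = COGS $8,970 + ending $6,166

COGS = $8,970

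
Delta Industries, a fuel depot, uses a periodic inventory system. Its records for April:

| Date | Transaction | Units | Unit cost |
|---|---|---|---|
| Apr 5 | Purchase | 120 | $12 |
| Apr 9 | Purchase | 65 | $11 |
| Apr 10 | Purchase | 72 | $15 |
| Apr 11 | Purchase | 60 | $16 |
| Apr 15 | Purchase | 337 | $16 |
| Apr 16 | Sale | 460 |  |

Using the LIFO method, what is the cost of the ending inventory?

Apr 16, 460 sold [LIFO — newest first]: 337 @ $16 + 60 @ $16 + 63 @ $15 = $7,297
Ending inventory: 120 @ $12 + 65 @ $11 + 9 @ $15 = $2,290

Ending inventory = $2,290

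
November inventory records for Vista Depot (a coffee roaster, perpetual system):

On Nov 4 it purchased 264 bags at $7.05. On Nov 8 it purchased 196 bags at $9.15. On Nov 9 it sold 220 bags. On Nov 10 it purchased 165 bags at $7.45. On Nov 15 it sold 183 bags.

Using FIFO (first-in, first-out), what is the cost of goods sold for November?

COGS = $3,133.05

Nov 9, 220 sold [FIFO — oldest first]: 220 @ $7.05 = $1,551.00
Nov 15, 183 sold [FIFO — oldest first]: 44 @ $7.05 + 139 @ $9.15 = $1,582.05
Total COGS = $1,551.00 + $1,582.05 = $3,133.05
Ending inventory: 57 @ $9.15 + 165 @ $7.45 = $1,750.80
Check: goods available $4,883.85 = COGS $3,133.05 + ending $1,750.80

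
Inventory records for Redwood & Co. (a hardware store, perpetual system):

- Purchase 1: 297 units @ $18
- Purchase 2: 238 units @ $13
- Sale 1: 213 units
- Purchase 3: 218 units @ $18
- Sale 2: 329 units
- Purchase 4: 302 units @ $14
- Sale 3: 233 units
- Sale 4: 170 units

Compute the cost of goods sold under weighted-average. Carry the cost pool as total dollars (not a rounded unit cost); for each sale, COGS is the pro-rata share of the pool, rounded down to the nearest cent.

COGS = $14,931.03

After Purchase 1: 297 on hand, pool $5,346.00 (≈ $18.0000 each)
After Purchase 2: 535 on hand, pool $8,440.00 (≈ $15.7757 each)
Sale 1, sell 213: 213/535 × $8,440.00 → $3,360.22
After Purchase 3: 540 on hand, pool $9,003.78 (≈ $16.6737 each)
Sale 2, sell 329: 329/540 × $9,003.78 → $5,485.63
After Purchase 4: 513 on hand, pool $7,746.15 (≈ $15.0997 each)
Sale 3, sell 233: 233/513 × $7,746.15 → $3,518.23
Sale 4, sell 170: 170/280 × $4,227.92 → $2,566.95
Total COGS = $3,360.22 + $5,485.63 + $3,518.23 + $2,566.95 = $14,931.03
Ending inventory (cost pool remaining) = $1,660.97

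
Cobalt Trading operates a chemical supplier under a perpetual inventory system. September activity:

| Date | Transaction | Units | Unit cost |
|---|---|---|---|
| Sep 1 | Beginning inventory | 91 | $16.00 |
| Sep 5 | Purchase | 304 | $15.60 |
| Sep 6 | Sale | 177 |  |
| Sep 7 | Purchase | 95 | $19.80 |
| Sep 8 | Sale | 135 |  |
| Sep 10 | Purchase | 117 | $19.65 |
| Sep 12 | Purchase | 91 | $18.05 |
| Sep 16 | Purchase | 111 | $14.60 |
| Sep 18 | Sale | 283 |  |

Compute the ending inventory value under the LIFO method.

Ending inventory = $3,520.60

Sep 6, 177 sold [LIFO — newest first]: 177 @ $15.60 = $2,761.20
Sep 8, 135 sold [LIFO — newest first]: 95 @ $19.80 + 40 @ $15.60 = $2,505.00
Sep 18, 283 sold [LIFO — newest first]: 111 @ $14.60 + 91 @ $18.05 + 81 @ $19.65 = $4,854.80
Total COGS = $2,761.20 + $2,505.00 + $4,854.80 = $10,121.00
Ending inventory: 91 @ $16.00 + 87 @ $15.60 + 36 @ $19.65 = $3,520.60
Check: goods available $13,641.60 = COGS $10,121.00 + ending $3,520.60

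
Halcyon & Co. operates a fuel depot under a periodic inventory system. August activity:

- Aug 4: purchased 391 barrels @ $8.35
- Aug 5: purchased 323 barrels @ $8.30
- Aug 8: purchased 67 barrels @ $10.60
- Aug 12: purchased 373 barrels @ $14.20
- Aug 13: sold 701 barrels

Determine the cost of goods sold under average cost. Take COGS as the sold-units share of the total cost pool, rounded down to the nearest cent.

COGS = $7,260.60

Aug 13, sell 701: 701/1154 × $11,952.55 → $7,260.60
Ending inventory (cost pool remaining) = $4,691.95
Check: goods available $11,952.55 = COGS $7,260.60 + ending $4,691.95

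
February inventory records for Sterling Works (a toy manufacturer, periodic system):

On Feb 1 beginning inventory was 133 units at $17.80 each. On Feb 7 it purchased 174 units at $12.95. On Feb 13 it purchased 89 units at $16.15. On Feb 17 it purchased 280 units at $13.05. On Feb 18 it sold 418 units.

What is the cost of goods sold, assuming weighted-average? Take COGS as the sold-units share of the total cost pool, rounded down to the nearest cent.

Feb 18, sell 418: 418/676 × $9,712.05 → $6,005.38
Ending inventory (cost pool remaining) = $3,706.67
Check: goods available $9,712.05 = COGS $6,005.38 + ending $3,706.67

COGS = $6,005.38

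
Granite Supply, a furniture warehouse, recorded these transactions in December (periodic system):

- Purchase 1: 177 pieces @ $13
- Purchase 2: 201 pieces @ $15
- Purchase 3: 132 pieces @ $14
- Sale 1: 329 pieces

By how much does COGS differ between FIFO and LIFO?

$222

FIFO COGS: 177 @ $13 + 152 @ $15 = $4,581
LIFO COGS: 132 @ $14 + 197 @ $15 = $4,803
Difference = |$4,581 − $4,803| = $222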